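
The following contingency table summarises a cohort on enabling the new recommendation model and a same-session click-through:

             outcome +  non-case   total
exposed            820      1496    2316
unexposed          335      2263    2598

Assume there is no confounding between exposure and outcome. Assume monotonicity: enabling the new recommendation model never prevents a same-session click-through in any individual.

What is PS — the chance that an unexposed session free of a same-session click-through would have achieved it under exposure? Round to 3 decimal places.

p₁ = P(outcome | exposed) = 820/2316 = 0.35406
p₀ = P(outcome | unexposed) = 335/2598 = 0.12895
Under exogeneity and monotonicity, PS = (p₁ − p₀)/(1 − p₀).
PS = (0.35406 − 0.12895) / 0.87105 ≈ 0.2584

PS ≈ 0.258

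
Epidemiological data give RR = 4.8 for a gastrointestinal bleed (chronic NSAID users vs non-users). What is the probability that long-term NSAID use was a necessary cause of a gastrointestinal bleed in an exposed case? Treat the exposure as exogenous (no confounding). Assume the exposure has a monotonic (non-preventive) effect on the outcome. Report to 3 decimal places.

PN ≈ 0.792

Under exogeneity and monotonicity, PN = (RR − 1) / RR = 1 − 1/RR.
PN = (4.8 − 1) / 4.8 = 3.8 / 4.8 ≈ 0.7917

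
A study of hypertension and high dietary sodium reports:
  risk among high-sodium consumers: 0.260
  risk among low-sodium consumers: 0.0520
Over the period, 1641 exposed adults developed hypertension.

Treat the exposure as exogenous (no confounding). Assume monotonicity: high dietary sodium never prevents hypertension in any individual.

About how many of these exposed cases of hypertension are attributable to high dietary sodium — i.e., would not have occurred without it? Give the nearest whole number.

Let p₁ = 0.26, p₀ = 0.052.
PN = (p₁ − p₀)/p₁ = (0.26 − 0.052) / 0.26 ≈ 0.80000.
Attributable cases ≈ PN × (exposed cases) = 0.80000 × 1641 ≈ 1312.80.

about 1313 cases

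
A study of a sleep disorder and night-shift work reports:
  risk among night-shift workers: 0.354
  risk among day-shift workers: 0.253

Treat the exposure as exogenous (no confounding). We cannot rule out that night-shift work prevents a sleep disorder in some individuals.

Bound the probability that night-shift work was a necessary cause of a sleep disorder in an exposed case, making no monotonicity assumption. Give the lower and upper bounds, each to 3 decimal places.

0.285 ≤ PN ≤ 1.000

Let p₁ = 0.354, p₀ = 0.253.
Under exogeneity alone the bounds on PN are max{0,(p₁−p₀)/p₁} ≤ PN ≤ min{1,(1−p₀)/p₁}.
  lower = (p₁ − p₀)/p₁ = 0.101 / 0.354 ≈ 0.2853
  upper = min{1, (1 − p₀)/p₁} = 0.747 / 0.354 ≈ 2.1102 → capped at 1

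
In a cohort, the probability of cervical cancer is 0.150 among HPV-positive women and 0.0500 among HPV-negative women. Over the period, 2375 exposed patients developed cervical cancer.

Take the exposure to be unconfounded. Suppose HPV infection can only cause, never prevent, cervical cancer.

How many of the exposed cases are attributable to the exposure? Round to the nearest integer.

Let p₁ = 0.15, p₀ = 0.05.
PN = (p₁ − p₀)/p₁ = (0.15 − 0.05) / 0.15 ≈ 0.66667.
Attributable cases ≈ PN × (exposed cases) = 0.66667 × 2375 ≈ 1583.33.

about 1583 cases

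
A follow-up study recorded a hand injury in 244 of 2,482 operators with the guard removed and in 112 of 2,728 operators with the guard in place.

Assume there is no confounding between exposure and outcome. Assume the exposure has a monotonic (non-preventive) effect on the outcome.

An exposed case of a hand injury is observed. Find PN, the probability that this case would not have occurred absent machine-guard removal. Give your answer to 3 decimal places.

p₁ = P(outcome | exposed) = 244/2482 = 0.098308
p₀ = P(outcome | unexposed) = 112/2728 = 0.041056
Under exogeneity and monotonicity, PN = (p₁ − p₀) / p₁.
PN = (0.098308 − 0.041056) / 0.098308 = 0.057252 / 0.098308 ≈ 0.5824

PN ≈ 0.582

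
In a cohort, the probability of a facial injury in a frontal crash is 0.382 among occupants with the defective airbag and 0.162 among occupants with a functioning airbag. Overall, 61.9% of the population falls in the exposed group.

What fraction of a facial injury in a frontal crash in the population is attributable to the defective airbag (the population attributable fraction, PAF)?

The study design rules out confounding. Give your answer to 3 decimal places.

Let p₁ = 0.382, p₀ = 0.162.
Overall risk P(Y=1) = π·p₁ + (1−π)·p₀ = 0.619×0.382 + 0.381×0.162 = 0.29818.
Under exogeneity, PAF = [P(Y=1) − p₀] / P(Y=1).
PAF = (0.29818 − 0.162) / 0.29818 ≈ 0.4567

PAF ≈ 0.457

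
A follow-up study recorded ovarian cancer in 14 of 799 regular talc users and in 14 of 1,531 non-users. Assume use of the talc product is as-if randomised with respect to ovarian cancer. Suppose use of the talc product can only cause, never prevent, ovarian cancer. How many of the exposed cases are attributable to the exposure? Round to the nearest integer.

p₁ = P(outcome | exposed) = 14/799 = 0.017522
p₀ = P(outcome | unexposed) = 14/1531 = 0.0091444
PN = (p₁ − p₀)/p₁ = (0.017522 − 0.0091444) / 0.017522 ≈ 0.47812.
Attributable cases ≈ PN × (exposed cases) = 0.47812 × 14 ≈ 6.69.

about 7 cases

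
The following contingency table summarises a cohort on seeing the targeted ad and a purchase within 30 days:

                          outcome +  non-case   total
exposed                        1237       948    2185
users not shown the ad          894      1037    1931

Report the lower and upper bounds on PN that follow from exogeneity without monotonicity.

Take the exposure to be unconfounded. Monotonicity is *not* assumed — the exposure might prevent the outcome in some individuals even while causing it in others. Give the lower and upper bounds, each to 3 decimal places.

0.182 ≤ PN ≤ 0.949

p₁ = P(outcome | exposed) = 1237/2185 = 0.56613
p₀ = P(outcome | unexposed) = 894/1931 = 0.46297
Under exogeneity alone the bounds on PN are max{0,(p₁−p₀)/p₁} ≤ PN ≤ min{1,(1−p₀)/p₁}.
  lower = (p₁ − p₀)/p₁ = 0.10316 / 0.56613 ≈ 0.1822
  upper = min{1, (1 − p₀)/p₁} = 0.53703 / 0.56613 ≈ 0.9486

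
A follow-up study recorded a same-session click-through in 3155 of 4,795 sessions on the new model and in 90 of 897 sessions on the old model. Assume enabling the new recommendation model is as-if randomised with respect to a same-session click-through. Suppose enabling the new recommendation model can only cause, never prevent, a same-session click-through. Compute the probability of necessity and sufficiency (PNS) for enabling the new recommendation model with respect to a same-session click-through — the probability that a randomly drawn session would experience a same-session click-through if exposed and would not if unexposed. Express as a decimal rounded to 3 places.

PNS ≈ 0.558

p₁ = P(outcome | exposed) = 3155/4795 = 0.65798
p₀ = P(outcome | unexposed) = 90/897 = 0.10033
Under exogeneity and monotonicity, PNS = p₁ − p₀.
PNS = 0.65798 − 0.10033 = 0.55764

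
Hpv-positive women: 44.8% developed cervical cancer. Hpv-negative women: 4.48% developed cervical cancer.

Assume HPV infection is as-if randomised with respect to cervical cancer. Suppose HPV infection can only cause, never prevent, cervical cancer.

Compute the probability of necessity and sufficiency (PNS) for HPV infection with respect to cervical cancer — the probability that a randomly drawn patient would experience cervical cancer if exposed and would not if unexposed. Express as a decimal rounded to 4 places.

p₁ = 0.448, p₀ = 0.0448.
Under exogeneity and monotonicity, PNS = p₁ − p₀.
PNS = 0.448 − 0.0448 = 0.4032

PNS ≈ 0.4032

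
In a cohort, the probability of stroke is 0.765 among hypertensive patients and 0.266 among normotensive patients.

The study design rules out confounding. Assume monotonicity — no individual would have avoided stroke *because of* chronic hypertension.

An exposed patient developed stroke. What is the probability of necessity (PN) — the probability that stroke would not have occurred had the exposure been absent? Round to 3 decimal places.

Let p₁ = 0.765, p₀ = 0.266.
Under exogeneity and monotonicity, PN = (p₁ − p₀) / p₁.
PN = (0.765 − 0.266) / 0.765 = 0.499 / 0.765 ≈ 0.6523

PN ≈ 0.652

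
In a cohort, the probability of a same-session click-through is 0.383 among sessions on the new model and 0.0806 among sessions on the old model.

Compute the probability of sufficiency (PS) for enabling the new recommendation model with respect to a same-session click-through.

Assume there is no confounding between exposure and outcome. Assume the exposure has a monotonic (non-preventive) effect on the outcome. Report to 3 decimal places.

Let p₁ = 0.383, p₀ = 0.0806.
Under exogeneity and monotonicity, PS = (p₁ − p₀) / (1 − p₀).
PS = (0.383 − 0.0806) / (1 − 0.0806) = 0.3024 / 0.9194 ≈ 0.3289

PS ≈ 0.329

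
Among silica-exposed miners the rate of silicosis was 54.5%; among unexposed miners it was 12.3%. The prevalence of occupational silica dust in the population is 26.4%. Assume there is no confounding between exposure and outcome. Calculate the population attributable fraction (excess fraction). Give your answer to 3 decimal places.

PAF ≈ 0.475

p₁ = 0.545, p₀ = 0.123.
Overall risk P(Y=1) = π·p₁ + (1−π)·p₀ = 0.264×0.545 + 0.736×0.123 = 0.23441.
Under exogeneity, PAF = [P(Y=1) − p₀] / P(Y=1).
PAF = (0.23441 − 0.123) / 0.23441 ≈ 0.4753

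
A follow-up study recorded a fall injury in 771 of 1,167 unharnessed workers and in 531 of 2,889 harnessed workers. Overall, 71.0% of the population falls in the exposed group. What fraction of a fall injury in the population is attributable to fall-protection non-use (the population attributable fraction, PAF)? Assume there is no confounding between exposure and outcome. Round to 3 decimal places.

p₁ = P(outcome | exposed) = 771/1167 = 0.66067
p₀ = P(outcome | unexposed) = 531/2889 = 0.1838
Overall risk P(Y=1) = π·p₁ + (1−π)·p₀ = 0.71×0.66067 + 0.29×0.1838 = 0.52238.
Under exogeneity, PAF = [P(Y=1) − p₀] / P(Y=1).
PAF = (0.52238 − 0.1838) / 0.52238 ≈ 0.6481

PAF ≈ 0.648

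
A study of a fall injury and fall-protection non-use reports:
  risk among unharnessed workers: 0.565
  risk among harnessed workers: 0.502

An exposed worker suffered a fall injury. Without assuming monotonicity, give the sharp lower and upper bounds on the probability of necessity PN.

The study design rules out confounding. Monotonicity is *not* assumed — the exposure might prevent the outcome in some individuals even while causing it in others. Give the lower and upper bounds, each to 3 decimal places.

Let p₁ = 0.565, p₀ = 0.502.
Under exogeneity alone the bounds on PN are max{0,(p₁−p₀)/p₁} ≤ PN ≤ min{1,(1−p₀)/p₁}.
  lower = (p₁ − p₀)/p₁ = 0.063 / 0.565 ≈ 0.1115
  upper = min{1, (1 − p₀)/p₁} = 0.498 / 0.565 ≈ 0.8814

0.112 ≤ PN ≤ 0.881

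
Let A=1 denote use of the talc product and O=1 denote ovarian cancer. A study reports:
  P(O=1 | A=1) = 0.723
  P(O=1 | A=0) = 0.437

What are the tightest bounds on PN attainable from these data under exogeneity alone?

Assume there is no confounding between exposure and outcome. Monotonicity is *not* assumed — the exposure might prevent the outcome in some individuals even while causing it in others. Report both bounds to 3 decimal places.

0.396 ≤ PN ≤ 0.779

Let p₁ = 0.723, p₀ = 0.437.
Under exogeneity alone the bounds on PN are max{0,(p₁−p₀)/p₁} ≤ PN ≤ min{1,(1−p₀)/p₁}.
  lower = (p₁ − p₀)/p₁ = 0.286 / 0.723 ≈ 0.3956
  upper = min{1, (1 − p₀)/p₁} = 0.563 / 0.723 ≈ 0.7787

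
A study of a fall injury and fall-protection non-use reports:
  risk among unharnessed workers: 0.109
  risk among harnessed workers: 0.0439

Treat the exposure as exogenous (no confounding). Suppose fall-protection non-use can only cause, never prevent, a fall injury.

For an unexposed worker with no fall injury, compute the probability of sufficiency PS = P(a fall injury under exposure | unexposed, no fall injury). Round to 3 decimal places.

PS ≈ 0.068

Let p₁ = 0.109, p₀ = 0.0439.
Under exogeneity and monotonicity, PS = (p₁ − p₀) / (1 − p₀).
PS = (0.109 − 0.0439) / (1 − 0.0439) = 0.0651 / 0.9561 ≈ 0.0681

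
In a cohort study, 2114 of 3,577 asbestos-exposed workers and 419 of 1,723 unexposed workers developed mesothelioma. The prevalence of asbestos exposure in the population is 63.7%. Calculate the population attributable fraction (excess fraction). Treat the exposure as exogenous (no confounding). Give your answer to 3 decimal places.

p₁ = P(outcome | exposed) = 2114/3577 = 0.591
p₀ = P(outcome | unexposed) = 419/1723 = 0.24318
Overall risk P(Y=1) = π·p₁ + (1−π)·p₀ = 0.637×0.591 + 0.363×0.24318 = 0.46474.
Under exogeneity, PAF = [P(Y=1) − p₀] / P(Y=1).
PAF = (0.46474 − 0.24318) / 0.46474 ≈ 0.4767

PAF ≈ 0.477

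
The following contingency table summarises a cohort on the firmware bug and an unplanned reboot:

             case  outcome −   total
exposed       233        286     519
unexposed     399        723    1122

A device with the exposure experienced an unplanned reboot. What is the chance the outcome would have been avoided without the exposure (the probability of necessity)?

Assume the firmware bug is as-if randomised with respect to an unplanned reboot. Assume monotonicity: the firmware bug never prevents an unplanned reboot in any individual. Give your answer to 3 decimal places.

PN ≈ 0.208

p₁ = P(outcome | exposed) = 233/519 = 0.44894
p₀ = P(outcome | unexposed) = 399/1122 = 0.35561
Under exogeneity and monotonicity, PN = (p₁ − p₀)/p₁.
PN = (0.44894 − 0.35561) / 0.44894 ≈ 0.2079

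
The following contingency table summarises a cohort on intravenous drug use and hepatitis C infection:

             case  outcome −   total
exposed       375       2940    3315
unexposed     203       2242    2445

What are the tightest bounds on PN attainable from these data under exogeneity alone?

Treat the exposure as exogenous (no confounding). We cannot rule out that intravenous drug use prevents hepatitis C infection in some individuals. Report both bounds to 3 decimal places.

0.266 ≤ PN ≤ 1.000

p₁ = P(outcome | exposed) = 375/3315 = 0.11312
p₀ = P(outcome | unexposed) = 203/2445 = 0.083027
Under exogeneity alone the bounds on PN are max{0,(p₁−p₀)/p₁} ≤ PN ≤ min{1,(1−p₀)/p₁}.
  lower = (p₁ − p₀)/p₁ = 0.030096 / 0.11312 ≈ 0.2660
  upper = min{1, (1 − p₀)/p₁} = 0.91697 / 0.11312 ≈ 8.1060 → capped at 1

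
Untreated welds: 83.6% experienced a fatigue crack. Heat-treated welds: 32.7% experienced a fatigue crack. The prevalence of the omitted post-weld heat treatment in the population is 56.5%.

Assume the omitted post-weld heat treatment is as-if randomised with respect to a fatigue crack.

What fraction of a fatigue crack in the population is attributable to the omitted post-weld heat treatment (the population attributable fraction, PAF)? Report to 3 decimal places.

p₁ = 0.836, p₀ = 0.327.
Overall risk P(Y=1) = π·p₁ + (1−π)·p₀ = 0.565×0.836 + 0.435×0.327 = 0.61458.
Under exogeneity, PAF = [P(Y=1) − p₀] / P(Y=1).
PAF = (0.61458 − 0.327) / 0.61458 ≈ 0.4679

PAF ≈ 0.468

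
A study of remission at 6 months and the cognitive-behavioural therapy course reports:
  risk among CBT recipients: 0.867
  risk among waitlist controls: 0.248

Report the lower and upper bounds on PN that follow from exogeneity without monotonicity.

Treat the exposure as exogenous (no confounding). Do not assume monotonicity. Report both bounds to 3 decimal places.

0.714 ≤ PN ≤ 0.867

Let p₁ = 0.867, p₀ = 0.248.
Under exogeneity alone the bounds on PN are max{0,(p₁−p₀)/p₁} ≤ PN ≤ min{1,(1−p₀)/p₁}.
  lower = (p₁ − p₀)/p₁ = 0.619 / 0.867 ≈ 0.7140
  upper = min{1, (1 − p₀)/p₁} = 0.752 / 0.867 ≈ 0.8674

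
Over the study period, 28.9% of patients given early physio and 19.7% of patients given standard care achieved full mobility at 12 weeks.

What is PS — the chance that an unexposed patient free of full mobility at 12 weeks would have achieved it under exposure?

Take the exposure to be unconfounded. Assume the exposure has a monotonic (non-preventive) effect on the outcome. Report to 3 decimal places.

PS ≈ 0.115

p₁ = 0.289, p₀ = 0.197.
Under exogeneity and monotonicity, PS = (p₁ − p₀) / (1 − p₀).
PS = (0.289 − 0.197) / (1 − 0.197) = 0.092 / 0.803 ≈ 0.1146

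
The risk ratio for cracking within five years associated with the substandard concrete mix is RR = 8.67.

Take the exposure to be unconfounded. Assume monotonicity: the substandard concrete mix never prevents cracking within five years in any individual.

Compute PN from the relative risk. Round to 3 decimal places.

Under exogeneity and monotonicity, PN = (RR − 1) / RR = 1 − 1/RR.
PN = (8.67 − 1) / 8.67 = 7.67 / 8.67 ≈ 0.8847

PN ≈ 0.885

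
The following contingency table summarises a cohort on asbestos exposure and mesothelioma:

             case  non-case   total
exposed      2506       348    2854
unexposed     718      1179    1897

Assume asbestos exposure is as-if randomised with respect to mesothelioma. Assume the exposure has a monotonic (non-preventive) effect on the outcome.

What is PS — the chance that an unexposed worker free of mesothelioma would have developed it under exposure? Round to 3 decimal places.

PS ≈ 0.804

p₁ = P(outcome | exposed) = 2506/2854 = 0.87807
p₀ = P(outcome | unexposed) = 718/1897 = 0.37849
Under exogeneity and monotonicity, PS = (p₁ − p₀)/(1 − p₀).
PS = (0.87807 − 0.37849) / 0.62151 ≈ 0.8038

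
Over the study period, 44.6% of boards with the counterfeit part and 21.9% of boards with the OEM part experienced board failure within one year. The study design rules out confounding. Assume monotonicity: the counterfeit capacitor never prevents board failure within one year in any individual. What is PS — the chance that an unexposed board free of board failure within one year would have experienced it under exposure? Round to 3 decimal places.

PS ≈ 0.291

p₁ = 0.446, p₀ = 0.219.
Under exogeneity and monotonicity, PS = (p₁ − p₀) / (1 − p₀).
PS = (0.446 − 0.219) / (1 − 0.219) = 0.227 / 0.781 ≈ 0.2907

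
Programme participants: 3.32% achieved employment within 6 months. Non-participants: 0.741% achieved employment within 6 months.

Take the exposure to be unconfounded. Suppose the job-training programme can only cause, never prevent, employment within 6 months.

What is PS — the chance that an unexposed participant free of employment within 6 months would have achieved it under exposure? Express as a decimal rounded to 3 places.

PS ≈ 0.026

p₁ = 0.0332, p₀ = 0.00741.
Under exogeneity and monotonicity, PS = (p₁ − p₀) / (1 − p₀).
PS = (0.0332 − 0.00741) / (1 − 0.00741) = 0.02579 / 0.99259 ≈ 0.0260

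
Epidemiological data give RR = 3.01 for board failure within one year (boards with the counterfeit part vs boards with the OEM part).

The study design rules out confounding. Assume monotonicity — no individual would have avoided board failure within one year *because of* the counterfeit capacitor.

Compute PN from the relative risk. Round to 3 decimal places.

PN ≈ 0.668

Under exogeneity and monotonicity, PN = (RR − 1) / RR = 1 − 1/RR.
PN = (3.01 − 1) / 3.01 = 2.01 / 3.01 ≈ 0.6678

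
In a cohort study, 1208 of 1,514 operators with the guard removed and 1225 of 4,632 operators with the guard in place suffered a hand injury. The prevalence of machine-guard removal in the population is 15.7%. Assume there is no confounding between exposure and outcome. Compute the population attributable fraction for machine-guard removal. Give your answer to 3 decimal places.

p₁ = P(outcome | exposed) = 1208/1514 = 0.79789
p₀ = P(outcome | unexposed) = 1225/4632 = 0.26446
Overall risk P(Y=1) = π·p₁ + (1−π)·p₀ = 0.157×0.79789 + 0.843×0.26446 = 0.34821.
Under exogeneity, PAF = [P(Y=1) − p₀] / P(Y=1).
PAF = (0.34821 − 0.26446) / 0.34821 ≈ 0.2405

PAF ≈ 0.241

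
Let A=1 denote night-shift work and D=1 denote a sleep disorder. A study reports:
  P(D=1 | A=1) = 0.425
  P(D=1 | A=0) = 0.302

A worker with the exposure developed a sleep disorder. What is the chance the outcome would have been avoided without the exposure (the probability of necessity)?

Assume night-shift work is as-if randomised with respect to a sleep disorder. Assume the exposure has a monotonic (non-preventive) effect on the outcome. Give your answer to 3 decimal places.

PN ≈ 0.289

Let p₁ = 0.425, p₀ = 0.302.
Under exogeneity and monotonicity, PN = (p₁ − p₀) / p₁.
PN = (0.425 − 0.302) / 0.425 = 0.123 / 0.425 ≈ 0.2894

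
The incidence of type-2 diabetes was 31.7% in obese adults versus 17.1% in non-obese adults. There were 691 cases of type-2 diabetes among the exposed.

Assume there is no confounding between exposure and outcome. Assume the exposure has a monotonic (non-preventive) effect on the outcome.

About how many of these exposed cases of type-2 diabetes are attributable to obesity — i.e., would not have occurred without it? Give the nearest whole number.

p₁ = 0.317, p₀ = 0.171.
PN = (p₁ − p₀)/p₁ = (0.317 − 0.171) / 0.317 ≈ 0.46057.
Attributable cases ≈ PN × (exposed cases) = 0.46057 × 691 ≈ 318.25.

about 318 cases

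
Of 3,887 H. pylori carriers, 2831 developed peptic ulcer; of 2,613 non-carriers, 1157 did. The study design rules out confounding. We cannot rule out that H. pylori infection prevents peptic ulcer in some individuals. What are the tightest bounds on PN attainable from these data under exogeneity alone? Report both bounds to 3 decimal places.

p₁ = P(outcome | exposed) = 2831/3887 = 0.72833
p₀ = P(outcome | unexposed) = 1157/2613 = 0.44279
Under exogeneity alone the bounds on PN are max{0,(p₁−p₀)/p₁} ≤ PN ≤ min{1,(1−p₀)/p₁}.
  lower = (p₁ − p₀)/p₁ = 0.28554 / 0.72833 ≈ 0.3920
  upper = min{1, (1 − p₀)/p₁} = 0.55721 / 0.72833 ≈ 0.7651

0.392 ≤ PN ≤ 0.765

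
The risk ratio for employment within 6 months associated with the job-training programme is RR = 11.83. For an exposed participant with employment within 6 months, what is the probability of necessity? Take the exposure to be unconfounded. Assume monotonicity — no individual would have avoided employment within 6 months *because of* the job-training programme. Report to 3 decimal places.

Under exogeneity and monotonicity, PN = (RR − 1) / RR = 1 − 1/RR.
PN = (11.83 − 1) / 11.83 = 10.83 / 11.83 ≈ 0.9155

PN ≈ 0.915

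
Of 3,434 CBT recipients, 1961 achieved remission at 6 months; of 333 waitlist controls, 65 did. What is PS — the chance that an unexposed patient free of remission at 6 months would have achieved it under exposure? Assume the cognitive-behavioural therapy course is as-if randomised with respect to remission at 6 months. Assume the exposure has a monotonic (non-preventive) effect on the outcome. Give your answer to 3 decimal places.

PS ≈ 0.467

p₁ = P(outcome | exposed) = 1961/3434 = 0.57105
p₀ = P(outcome | unexposed) = 65/333 = 0.1952
Under exogeneity and monotonicity, PS = (p₁ − p₀) / (1 − p₀).
PS = (0.57105 − 0.1952) / (1 − 0.1952) = 0.37586 / 0.8048 ≈ 0.4670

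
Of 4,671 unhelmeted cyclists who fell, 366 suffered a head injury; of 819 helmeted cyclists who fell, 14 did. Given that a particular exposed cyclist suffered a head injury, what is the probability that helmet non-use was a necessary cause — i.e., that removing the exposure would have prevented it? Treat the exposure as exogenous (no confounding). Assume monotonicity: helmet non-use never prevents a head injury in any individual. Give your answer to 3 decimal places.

PN ≈ 0.782

p₁ = P(outcome | exposed) = 366/4671 = 0.078356
p₀ = P(outcome | unexposed) = 14/819 = 0.017094
Under exogeneity and monotonicity, PN = (p₁ − p₀) / p₁.
PN = (0.078356 − 0.017094) / 0.078356 = 0.061262 / 0.078356 ≈ 0.7818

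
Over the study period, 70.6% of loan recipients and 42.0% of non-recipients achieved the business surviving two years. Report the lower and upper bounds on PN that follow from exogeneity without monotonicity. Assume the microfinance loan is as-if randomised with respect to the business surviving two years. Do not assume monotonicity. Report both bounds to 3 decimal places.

0.405 ≤ PN ≤ 0.822

p₁ = 0.706, p₀ = 0.42.
Under exogeneity alone the bounds on PN are max{0,(p₁−p₀)/p₁} ≤ PN ≤ min{1,(1−p₀)/p₁}.
  lower = (p₁ − p₀)/p₁ = 0.286 / 0.706 ≈ 0.4051
  upper = min{1, (1 − p₀)/p₁} = 0.58 / 0.706 ≈ 0.8215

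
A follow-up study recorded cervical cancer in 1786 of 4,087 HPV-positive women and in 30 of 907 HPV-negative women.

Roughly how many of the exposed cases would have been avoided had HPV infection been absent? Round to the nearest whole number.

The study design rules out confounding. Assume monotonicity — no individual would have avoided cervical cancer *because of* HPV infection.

about 1651 cases

p₁ = P(outcome | exposed) = 1786/4087 = 0.437
p₀ = P(outcome | unexposed) = 30/907 = 0.033076
PN = (p₁ − p₀)/p₁ = (0.437 − 0.033076) / 0.437 ≈ 0.92431.
Attributable cases ≈ PN × (exposed cases) = 0.92431 × 1786 ≈ 1650.82.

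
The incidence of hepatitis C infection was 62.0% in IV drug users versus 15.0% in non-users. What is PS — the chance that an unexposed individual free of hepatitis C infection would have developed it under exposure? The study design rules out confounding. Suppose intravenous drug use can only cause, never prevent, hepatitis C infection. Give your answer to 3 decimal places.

PS ≈ 0.553

p₁ = 0.62, p₀ = 0.15.
Under exogeneity and monotonicity, PS = (p₁ − p₀) / (1 − p₀).
PS = (0.62 − 0.15) / (1 − 0.15) = 0.47 / 0.85 ≈ 0.5529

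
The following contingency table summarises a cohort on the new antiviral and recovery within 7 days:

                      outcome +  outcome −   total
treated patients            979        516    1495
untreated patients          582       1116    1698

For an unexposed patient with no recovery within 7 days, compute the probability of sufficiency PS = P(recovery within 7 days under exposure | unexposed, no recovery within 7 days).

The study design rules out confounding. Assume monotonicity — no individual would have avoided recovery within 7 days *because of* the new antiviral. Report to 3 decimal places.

p₁ = P(outcome | exposed) = 979/1495 = 0.65485
p₀ = P(outcome | unexposed) = 582/1698 = 0.34276
Under exogeneity and monotonicity, PS = (p₁ − p₀) / (1 − p₀).
PS = (0.65485 − 0.34276) / (1 − 0.34276) = 0.31209 / 0.65724 ≈ 0.4749

PS ≈ 0.475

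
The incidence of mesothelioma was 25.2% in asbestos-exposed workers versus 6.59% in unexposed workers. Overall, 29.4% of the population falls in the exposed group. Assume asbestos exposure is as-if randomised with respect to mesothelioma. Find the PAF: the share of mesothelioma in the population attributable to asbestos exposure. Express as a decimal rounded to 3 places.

PAF ≈ 0.454

p₁ = 0.252, p₀ = 0.0659.
Overall risk P(Y=1) = π·p₁ + (1−π)·p₀ = 0.294×0.252 + 0.706×0.0659 = 0.12061.
Under exogeneity, PAF = [P(Y=1) − p₀] / P(Y=1).
PAF = (0.12061 − 0.0659) / 0.12061 ≈ 0.4536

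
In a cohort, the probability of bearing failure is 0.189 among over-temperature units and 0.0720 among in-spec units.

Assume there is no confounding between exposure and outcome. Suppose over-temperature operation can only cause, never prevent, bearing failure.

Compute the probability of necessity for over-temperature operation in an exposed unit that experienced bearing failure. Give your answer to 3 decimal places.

Let p₁ = 0.189, p₀ = 0.072.
Under exogeneity and monotonicity, PN = (p₁ − p₀) / p₁.
PN = (0.189 − 0.072) / 0.189 = 0.117 / 0.189 ≈ 0.6190

PN ≈ 0.619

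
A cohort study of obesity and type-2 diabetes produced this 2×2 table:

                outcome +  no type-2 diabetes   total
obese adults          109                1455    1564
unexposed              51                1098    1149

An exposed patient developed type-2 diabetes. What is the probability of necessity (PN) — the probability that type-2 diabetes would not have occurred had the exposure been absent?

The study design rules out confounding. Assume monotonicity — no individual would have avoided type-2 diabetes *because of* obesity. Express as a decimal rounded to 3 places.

PN ≈ 0.363

p₁ = P(outcome | exposed) = 109/1564 = 0.069693
p₀ = P(outcome | unexposed) = 51/1149 = 0.044386
Under exogeneity and monotonicity, PN = (p₁ − p₀)/p₁.
PN = (0.069693 − 0.044386) / 0.069693 ≈ 0.3631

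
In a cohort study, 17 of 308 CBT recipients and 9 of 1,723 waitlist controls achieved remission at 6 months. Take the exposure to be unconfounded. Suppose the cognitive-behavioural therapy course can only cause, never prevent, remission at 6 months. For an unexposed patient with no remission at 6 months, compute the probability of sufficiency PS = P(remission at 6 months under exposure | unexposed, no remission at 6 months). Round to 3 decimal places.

PS ≈ 0.050

p₁ = P(outcome | exposed) = 17/308 = 0.055195
p₀ = P(outcome | unexposed) = 9/1723 = 0.0052234
Under exogeneity and monotonicity, PS = (p₁ − p₀) / (1 − p₀).
PS = (0.055195 − 0.0052234) / (1 − 0.0052234) = 0.049971 / 0.99478 ≈ 0.0502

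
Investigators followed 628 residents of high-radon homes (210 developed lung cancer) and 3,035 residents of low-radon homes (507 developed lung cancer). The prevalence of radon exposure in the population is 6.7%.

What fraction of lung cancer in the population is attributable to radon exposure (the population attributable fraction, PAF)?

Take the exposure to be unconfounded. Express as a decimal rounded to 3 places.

PAF ≈ 0.063

p₁ = P(outcome | exposed) = 210/628 = 0.33439
p₀ = P(outcome | unexposed) = 507/3035 = 0.16705
Overall risk P(Y=1) = π·p₁ + (1−π)·p₀ = 0.067×0.33439 + 0.933×0.16705 = 0.17826.
Under exogeneity, PAF = [P(Y=1) − p₀] / P(Y=1).
PAF = (0.17826 − 0.16705) / 0.17826 ≈ 0.0629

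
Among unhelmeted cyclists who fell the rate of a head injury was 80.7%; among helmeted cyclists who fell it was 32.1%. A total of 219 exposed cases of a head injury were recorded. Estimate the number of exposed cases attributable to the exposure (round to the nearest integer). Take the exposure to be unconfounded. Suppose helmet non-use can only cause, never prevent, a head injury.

about 132 cases

p₁ = 0.807, p₀ = 0.321.
PN = (p₁ − p₀)/p₁ = (0.807 − 0.321) / 0.807 ≈ 0.60223.
Attributable cases ≈ PN × (exposed cases) = 0.60223 × 219 ≈ 131.89.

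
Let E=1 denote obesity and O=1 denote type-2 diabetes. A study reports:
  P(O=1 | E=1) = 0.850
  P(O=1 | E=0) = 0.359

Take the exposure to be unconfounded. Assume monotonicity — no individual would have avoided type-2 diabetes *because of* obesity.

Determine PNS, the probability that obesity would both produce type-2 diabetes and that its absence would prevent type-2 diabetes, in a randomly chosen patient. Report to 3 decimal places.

PNS ≈ 0.491

Let p₁ = 0.85, p₀ = 0.359.
Under exogeneity and monotonicity, PNS = p₁ − p₀.
PNS = 0.85 − 0.359 = 0.491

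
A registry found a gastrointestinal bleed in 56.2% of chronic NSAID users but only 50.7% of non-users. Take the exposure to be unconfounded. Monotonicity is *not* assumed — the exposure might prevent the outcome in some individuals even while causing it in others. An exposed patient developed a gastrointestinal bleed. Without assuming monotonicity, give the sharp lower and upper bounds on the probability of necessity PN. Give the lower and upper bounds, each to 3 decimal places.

p₁ = 0.562, p₀ = 0.507.
Under exogeneity alone the bounds on PN are max{0,(p₁−p₀)/p₁} ≤ PN ≤ min{1,(1−p₀)/p₁}.
  lower = (p₁ − p₀)/p₁ = 0.055 / 0.562 ≈ 0.0979
  upper = min{1, (1 − p₀)/p₁} = 0.493 / 0.562 ≈ 0.8772

0.098 ≤ PN ≤ 0.877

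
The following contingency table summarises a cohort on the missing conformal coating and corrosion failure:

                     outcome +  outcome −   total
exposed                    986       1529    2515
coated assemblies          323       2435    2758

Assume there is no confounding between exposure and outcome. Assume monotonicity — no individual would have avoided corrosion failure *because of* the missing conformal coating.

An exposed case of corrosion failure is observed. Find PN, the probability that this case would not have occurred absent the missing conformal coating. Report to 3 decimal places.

p₁ = P(outcome | exposed) = 986/2515 = 0.39205
p₀ = P(outcome | unexposed) = 323/2758 = 0.11711
Under exogeneity and monotonicity, PN = (p₁ − p₀) / p₁.
PN = (0.39205 − 0.11711) / 0.39205 = 0.27493 / 0.39205 ≈ 0.7013

PN ≈ 0.701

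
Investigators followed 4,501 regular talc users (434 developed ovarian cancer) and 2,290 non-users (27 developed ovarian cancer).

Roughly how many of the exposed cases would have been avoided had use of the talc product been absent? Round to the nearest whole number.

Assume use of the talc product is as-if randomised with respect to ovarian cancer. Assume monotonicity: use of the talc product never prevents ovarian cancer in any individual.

p₁ = P(outcome | exposed) = 434/4501 = 0.096423
p₀ = P(outcome | unexposed) = 27/2290 = 0.01179
PN = (p₁ − p₀)/p₁ = (0.096423 − 0.01179) / 0.096423 ≈ 0.87772.
Attributable cases ≈ PN × (exposed cases) = 0.87772 × 434 ≈ 380.93.

about 381 cases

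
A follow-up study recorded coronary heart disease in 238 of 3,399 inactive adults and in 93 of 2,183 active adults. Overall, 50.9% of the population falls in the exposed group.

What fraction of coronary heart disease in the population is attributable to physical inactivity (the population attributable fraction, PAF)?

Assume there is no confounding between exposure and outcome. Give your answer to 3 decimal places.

PAF ≈ 0.247

p₁ = P(outcome | exposed) = 238/3399 = 0.070021
p₀ = P(outcome | unexposed) = 93/2183 = 0.042602
Overall risk P(Y=1) = π·p₁ + (1−π)·p₀ = 0.509×0.070021 + 0.491×0.042602 = 0.056558.
Under exogeneity, PAF = [P(Y=1) − p₀] / P(Y=1).
PAF = (0.056558 − 0.042602) / 0.056558 ≈ 0.2468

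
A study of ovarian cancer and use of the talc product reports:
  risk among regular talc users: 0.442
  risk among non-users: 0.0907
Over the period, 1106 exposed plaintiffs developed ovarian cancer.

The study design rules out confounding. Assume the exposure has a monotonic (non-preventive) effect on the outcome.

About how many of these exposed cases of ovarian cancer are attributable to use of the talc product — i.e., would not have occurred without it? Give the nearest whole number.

about 879 cases

Let p₁ = 0.442, p₀ = 0.0907.
PN = (p₁ − p₀)/p₁ = (0.442 − 0.0907) / 0.442 ≈ 0.79480.
Attributable cases ≈ PN × (exposed cases) = 0.79480 × 1106 ≈ 879.04.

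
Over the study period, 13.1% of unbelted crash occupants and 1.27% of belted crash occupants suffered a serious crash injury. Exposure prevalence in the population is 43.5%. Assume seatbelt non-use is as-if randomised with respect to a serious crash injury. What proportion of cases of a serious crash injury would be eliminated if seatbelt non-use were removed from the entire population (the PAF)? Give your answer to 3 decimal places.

p₁ = 0.131, p₀ = 0.0127.
Overall risk P(Y=1) = π·p₁ + (1−π)·p₀ = 0.435×0.131 + 0.565×0.0127 = 0.06416.
Under exogeneity, PAF = [P(Y=1) − p₀] / P(Y=1).
PAF = (0.06416 − 0.0127) / 0.06416 ≈ 0.8021

PAF ≈ 0.802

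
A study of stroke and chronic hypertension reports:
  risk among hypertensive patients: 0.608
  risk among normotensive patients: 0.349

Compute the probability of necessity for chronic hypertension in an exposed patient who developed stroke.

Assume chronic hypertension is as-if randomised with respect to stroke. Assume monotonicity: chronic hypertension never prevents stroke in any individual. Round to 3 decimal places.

Let p₁ = 0.608, p₀ = 0.349.
Under exogeneity and monotonicity, PN = (p₁ − p₀) / p₁.
PN = (0.608 − 0.349) / 0.608 = 0.259 / 0.608 ≈ 0.4260

PN ≈ 0.426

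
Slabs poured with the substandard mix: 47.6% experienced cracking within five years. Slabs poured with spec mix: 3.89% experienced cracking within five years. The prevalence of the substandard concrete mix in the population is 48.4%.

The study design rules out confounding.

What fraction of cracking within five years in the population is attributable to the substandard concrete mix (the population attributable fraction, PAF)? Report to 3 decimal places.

PAF ≈ 0.845

p₁ = 0.476, p₀ = 0.0389.
Overall risk P(Y=1) = π·p₁ + (1−π)·p₀ = 0.484×0.476 + 0.516×0.0389 = 0.25046.
Under exogeneity, PAF = [P(Y=1) − p₀] / P(Y=1).
PAF = (0.25046 − 0.0389) / 0.25046 ≈ 0.8447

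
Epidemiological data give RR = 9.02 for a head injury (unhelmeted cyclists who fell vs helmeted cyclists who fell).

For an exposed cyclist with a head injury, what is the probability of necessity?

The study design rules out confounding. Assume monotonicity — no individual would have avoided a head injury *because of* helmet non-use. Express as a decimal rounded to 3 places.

Under exogeneity and monotonicity, PN = (RR − 1) / RR = 1 − 1/RR.
PN = (9.02 − 1) / 9.02 = 8.02 / 9.02 ≈ 0.8891

PN ≈ 0.889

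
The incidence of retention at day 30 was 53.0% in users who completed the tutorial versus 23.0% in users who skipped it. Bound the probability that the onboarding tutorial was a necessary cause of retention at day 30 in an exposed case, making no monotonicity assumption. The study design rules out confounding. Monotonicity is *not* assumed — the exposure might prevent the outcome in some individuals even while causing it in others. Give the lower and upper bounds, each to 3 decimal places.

0.566 ≤ PN ≤ 1.000

p₁ = 0.53, p₀ = 0.23.
Under exogeneity alone the bounds on PN are max{0,(p₁−p₀)/p₁} ≤ PN ≤ min{1,(1−p₀)/p₁}.
  lower = (p₁ − p₀)/p₁ = 0.3 / 0.53 ≈ 0.5660
  upper = min{1, (1 − p₀)/p₁} = 0.77 / 0.53 ≈ 1.4528 → capped at 1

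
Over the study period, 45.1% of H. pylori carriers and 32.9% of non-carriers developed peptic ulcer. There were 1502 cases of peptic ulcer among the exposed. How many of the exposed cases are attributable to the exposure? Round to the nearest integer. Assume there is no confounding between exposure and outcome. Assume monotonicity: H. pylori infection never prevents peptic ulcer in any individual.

about 406 cases

p₁ = 0.451, p₀ = 0.329.
PN = (p₁ − p₀)/p₁ = (0.451 − 0.329) / 0.451 ≈ 0.27051.
Attributable cases ≈ PN × (exposed cases) = 0.27051 × 1502 ≈ 406.31.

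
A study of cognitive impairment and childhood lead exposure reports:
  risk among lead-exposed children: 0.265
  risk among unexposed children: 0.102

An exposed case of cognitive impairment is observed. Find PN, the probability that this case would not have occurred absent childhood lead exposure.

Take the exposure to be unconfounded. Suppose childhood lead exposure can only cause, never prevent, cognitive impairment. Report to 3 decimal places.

Let p₁ = 0.265, p₀ = 0.102.
Under exogeneity and monotonicity, PN = (p₁ − p₀) / p₁.
PN = (0.265 − 0.102) / 0.265 = 0.163 / 0.265 ≈ 0.6151

PN ≈ 0.615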